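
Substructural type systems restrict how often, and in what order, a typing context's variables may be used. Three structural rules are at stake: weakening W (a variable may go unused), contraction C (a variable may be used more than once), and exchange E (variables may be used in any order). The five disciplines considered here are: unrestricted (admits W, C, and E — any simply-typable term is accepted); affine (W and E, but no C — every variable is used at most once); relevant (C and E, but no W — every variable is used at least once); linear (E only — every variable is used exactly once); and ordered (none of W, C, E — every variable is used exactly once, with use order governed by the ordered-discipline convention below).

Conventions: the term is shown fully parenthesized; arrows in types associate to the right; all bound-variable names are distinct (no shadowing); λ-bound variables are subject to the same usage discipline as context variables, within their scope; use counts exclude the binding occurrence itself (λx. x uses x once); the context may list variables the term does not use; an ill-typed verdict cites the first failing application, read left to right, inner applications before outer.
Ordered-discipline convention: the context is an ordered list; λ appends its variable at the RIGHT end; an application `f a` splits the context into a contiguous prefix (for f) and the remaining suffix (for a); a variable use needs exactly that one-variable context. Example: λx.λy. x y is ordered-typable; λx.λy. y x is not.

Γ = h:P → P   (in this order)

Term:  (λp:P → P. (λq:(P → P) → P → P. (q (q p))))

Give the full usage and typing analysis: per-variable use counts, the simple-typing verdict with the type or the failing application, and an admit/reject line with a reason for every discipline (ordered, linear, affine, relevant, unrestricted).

counts: h: 0×; p (bound): 1×; q (bound): 2×
use order (left to right): q, q, p
typing: the term checks, with type (P → P) → ((P → P) → P → P) → P → P
ordered ✗ (repeated use of q ×2; unused: h — weakening required)
linear ✗ (repeated use of q ×2; unused: h — weakening required)
affine ✗ (repeated use of q ×2)
relevant ✗ (unused: h — weakening required)
unrestricted ✓ (well-typed at (P → P) → ((P → P) → P → P) → P → P; no restrictions here)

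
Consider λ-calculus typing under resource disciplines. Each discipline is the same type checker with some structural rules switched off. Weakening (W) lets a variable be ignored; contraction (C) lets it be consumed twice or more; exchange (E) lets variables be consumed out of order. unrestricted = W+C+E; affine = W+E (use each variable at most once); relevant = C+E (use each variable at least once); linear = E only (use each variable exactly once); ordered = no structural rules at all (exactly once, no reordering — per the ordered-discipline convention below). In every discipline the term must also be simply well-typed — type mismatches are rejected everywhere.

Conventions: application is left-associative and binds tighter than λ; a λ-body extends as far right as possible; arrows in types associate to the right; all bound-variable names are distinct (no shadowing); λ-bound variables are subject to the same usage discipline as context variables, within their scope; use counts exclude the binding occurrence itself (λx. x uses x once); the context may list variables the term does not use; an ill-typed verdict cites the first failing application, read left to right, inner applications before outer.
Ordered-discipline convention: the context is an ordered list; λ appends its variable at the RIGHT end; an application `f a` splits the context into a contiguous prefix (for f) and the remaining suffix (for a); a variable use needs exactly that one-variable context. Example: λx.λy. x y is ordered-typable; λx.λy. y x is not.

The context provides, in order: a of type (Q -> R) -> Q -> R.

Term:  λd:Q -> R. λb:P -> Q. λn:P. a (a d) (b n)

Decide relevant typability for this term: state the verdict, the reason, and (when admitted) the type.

yes — none of a, d, b, n goes unused; term : (Q -> R) -> (P -> Q) -> P -> R
use counts: a ×2; d [bound] ×1; b [bound] ×1; n [bound] ×1
left-to-right use order: a, a, d, b, n
typing: well-typed at (Q -> R) -> (P -> Q) -> P -> R
all disciplines: ordered ✗; linear ✗; affine ✗; relevant ✓; unrestricted ✓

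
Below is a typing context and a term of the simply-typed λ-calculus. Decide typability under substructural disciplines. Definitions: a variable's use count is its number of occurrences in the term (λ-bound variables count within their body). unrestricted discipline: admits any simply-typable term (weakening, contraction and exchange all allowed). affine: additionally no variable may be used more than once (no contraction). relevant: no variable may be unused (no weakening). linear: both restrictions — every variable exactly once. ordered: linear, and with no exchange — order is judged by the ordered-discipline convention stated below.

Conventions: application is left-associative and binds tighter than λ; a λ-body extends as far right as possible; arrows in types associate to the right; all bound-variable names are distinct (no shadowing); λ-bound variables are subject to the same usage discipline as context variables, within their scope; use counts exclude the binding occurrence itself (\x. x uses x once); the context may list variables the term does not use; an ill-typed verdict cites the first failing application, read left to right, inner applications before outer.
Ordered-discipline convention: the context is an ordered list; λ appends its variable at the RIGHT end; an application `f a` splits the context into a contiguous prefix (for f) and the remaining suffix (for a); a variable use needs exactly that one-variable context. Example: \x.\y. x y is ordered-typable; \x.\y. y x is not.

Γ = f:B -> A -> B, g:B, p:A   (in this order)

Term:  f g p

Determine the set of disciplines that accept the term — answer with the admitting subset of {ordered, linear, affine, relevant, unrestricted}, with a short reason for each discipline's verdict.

admitted by: ordered, linear, affine, relevant, unrestricted
use counts: f=1; g=1; p=1
order of uses: f, g, p
typing: ✓ — B
ordered ✓ (one use each (f, g, p); ordered split holds)
linear ✓ (exactly-once usage across f, g, p)
affine ✓ (at most one use each (f, g, p))
relevant ✓ (f, g, p: all used, weakening unneeded)
unrestricted ✓ (type-checks (B) and nothing is barred)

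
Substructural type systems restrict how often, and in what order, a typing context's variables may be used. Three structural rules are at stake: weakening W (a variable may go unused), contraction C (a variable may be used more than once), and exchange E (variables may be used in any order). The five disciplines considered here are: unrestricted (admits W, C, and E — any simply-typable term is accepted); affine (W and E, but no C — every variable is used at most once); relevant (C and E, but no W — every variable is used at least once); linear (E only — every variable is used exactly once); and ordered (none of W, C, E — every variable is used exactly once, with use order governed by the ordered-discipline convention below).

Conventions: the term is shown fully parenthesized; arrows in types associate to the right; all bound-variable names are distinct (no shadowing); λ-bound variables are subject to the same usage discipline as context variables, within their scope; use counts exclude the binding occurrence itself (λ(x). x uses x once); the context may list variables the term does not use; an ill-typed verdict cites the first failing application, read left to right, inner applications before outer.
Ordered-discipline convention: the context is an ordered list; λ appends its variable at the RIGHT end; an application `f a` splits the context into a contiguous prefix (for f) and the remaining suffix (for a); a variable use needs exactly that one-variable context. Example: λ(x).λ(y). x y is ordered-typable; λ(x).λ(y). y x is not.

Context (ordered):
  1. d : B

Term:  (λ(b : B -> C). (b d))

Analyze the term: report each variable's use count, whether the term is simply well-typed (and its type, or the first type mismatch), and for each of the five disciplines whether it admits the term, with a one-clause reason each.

variable uses: d ×1, b (bound) ×1
use order (left to right): b, d
typing: ✓ — (B -> C) -> C
ordered: ✗ — no ordered split (uses run b, d)
linear: ✓ — each of d, b used exactly once
affine: ✓ — no duplicate uses among d, b
relevant: ✓ — none of d, b goes unused
unrestricted: ✓ — type-checks ((B -> C) -> C) and nothing is barred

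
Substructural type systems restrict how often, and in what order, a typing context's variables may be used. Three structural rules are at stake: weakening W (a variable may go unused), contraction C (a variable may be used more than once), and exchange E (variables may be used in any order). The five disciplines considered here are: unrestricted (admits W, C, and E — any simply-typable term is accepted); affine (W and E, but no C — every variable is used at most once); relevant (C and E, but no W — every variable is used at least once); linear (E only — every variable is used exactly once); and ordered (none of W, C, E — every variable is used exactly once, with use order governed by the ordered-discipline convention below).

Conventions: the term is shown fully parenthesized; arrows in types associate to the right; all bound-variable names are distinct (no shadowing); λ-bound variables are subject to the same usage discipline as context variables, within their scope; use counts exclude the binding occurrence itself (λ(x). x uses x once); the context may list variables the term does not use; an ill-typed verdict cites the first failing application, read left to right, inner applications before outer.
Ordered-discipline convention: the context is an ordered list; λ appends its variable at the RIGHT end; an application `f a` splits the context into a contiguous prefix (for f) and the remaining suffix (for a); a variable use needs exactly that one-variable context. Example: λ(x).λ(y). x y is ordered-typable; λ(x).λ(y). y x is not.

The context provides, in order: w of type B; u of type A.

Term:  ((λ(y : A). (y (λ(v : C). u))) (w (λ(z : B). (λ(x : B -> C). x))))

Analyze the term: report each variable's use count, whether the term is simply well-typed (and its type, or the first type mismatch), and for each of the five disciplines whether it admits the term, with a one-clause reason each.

variable uses: w=1, u=1, y (bound)=1, v (bound)=0, z (bound)=0, x (bound)=1
use order (left to right): y, u, w, x
typing: ill-typed: applying a non-function (A)
ordered ✗ (not simply typable)
linear ✗ (fails simple typing)
affine ✗ (a type mismatch blocks all five)
relevant ✗ (the type mismatch rejects it)
unrestricted ✗ (not simply typable)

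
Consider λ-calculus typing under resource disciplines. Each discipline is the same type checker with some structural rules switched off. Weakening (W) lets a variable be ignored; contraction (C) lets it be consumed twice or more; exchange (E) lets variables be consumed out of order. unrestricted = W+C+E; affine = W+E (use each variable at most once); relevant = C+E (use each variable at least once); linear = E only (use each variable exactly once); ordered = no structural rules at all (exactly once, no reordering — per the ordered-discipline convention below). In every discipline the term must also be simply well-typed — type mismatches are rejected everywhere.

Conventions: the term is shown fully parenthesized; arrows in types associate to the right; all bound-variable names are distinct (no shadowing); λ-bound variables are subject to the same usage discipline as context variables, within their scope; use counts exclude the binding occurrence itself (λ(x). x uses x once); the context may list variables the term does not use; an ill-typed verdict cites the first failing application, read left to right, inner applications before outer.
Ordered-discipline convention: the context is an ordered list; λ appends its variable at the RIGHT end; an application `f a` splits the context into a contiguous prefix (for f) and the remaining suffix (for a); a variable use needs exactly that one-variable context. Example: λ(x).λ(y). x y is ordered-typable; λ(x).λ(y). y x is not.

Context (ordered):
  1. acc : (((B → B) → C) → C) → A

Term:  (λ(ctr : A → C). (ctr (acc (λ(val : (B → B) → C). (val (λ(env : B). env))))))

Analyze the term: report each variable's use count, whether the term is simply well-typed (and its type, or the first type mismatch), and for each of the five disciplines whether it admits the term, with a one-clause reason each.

use counts: acc: 1, ctr [bound]: 1, val [bound]: 1, env [bound]: 1
left-to-right use order: ctr, acc, val, env
typing: well-typed — term : (A → C) → C
ordered: ✗ — no ordered split (uses run ctr, acc, val, env)
linear: ✓ — exactly-once usage across acc, ctr, val, env
affine: ✓ — at most one use each (acc, ctr, val, env)
relevant: ✓ — at least one use each (acc, ctr, val, env)
unrestricted: ✓ — typability at (A → C) → C is all that's needed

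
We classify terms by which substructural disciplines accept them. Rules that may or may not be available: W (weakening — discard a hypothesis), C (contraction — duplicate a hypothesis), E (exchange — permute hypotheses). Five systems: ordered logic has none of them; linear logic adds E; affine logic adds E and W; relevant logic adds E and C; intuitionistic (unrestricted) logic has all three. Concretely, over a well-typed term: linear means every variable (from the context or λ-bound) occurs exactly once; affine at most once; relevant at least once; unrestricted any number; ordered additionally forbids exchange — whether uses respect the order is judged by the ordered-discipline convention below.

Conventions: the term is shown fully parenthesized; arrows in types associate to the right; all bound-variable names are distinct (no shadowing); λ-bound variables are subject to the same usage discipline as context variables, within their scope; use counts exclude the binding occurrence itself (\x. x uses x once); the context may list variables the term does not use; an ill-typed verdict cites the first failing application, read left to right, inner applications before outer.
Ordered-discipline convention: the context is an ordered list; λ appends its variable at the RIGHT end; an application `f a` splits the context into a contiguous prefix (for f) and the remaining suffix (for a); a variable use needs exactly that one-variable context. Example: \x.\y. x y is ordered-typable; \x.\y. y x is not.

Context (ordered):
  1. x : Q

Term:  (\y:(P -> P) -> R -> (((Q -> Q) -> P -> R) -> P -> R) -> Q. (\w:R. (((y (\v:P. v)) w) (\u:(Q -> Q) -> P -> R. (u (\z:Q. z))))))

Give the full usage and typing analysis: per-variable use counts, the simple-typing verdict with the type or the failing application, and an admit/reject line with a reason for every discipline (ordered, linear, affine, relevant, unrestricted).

use counts: x: 0, y [bound]: 1, w [bound]: 1, v [bound]: 1, u [bound]: 1, z [bound]: 1
left-to-right use order: y, v, w, u, z
typing: well-typed — term : ((P -> P) -> R -> (((Q -> Q) -> P -> R) -> P -> R) -> Q) -> R -> Q
ordered: ✗, x never used (weakening)
linear: ✗, x never used (weakening)
affine: ✓, no duplicate uses among x, y, w, v, u, z
relevant: ✗, x never used (weakening)
unrestricted: ✓, type-checks (((P -> P) -> R -> (((Q -> Q) -> P -> R) -> P -> R) -> Q) -> R -> Q) and nothing is barred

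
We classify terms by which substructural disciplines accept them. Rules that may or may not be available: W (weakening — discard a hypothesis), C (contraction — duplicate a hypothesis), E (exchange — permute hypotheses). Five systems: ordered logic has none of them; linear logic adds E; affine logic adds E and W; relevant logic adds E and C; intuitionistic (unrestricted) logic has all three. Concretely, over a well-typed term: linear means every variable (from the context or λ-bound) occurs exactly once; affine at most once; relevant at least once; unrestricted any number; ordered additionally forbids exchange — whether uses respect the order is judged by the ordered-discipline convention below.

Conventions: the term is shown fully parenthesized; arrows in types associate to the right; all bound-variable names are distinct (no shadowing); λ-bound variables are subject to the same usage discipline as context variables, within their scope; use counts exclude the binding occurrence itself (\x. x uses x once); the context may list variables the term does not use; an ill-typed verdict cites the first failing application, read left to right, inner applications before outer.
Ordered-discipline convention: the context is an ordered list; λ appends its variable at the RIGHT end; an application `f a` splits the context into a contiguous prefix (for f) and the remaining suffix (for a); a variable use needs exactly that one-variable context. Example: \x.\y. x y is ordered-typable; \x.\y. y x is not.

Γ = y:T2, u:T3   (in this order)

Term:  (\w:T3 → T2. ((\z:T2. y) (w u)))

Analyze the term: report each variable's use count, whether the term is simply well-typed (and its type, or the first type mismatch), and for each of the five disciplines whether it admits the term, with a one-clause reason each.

variable uses: y=1, u=1, w (λ-bound)=1, z (λ-bound)=0
uses in reading order: y, w, u
typing: ✓ — (T3 → T2) → T2
ordered: ✗ — z never used (weakening)
linear: ✗ — z never used (weakening)
affine: ✓ — none of y, u, w, z used more than once
relevant: ✗ — z never used (weakening)
unrestricted: ✓ — well-typed at (T3 → T2) → T2; no restrictions here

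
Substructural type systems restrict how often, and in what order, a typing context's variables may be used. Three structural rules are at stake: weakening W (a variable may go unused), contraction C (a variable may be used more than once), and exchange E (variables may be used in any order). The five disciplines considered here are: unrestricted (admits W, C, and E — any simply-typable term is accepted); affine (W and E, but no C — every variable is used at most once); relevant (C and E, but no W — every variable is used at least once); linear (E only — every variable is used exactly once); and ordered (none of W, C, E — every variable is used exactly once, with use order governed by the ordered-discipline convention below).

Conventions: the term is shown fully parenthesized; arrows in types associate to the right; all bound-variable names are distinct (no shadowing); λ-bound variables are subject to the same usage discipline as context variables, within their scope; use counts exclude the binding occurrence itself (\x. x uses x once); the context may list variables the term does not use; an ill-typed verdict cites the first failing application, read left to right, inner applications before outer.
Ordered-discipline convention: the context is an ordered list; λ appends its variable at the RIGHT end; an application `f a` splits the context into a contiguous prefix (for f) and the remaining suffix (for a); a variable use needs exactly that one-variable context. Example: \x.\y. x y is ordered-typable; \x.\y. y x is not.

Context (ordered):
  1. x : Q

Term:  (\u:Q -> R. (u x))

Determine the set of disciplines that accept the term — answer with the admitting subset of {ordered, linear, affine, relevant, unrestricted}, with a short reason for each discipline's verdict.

admitted in: linear, affine, relevant, unrestricted
counts: x: 1; u [bound]: 1
order of uses: u, x
typing: well-typed — term : (Q -> R) -> R
ordered: ✗ — needs exchange: uses follow u, x
linear: ✓ — exactly-once usage across x, u
affine: ✓ — at most one use each (x, u)
relevant: ✓ — at least one use each (x, u)
unrestricted: ✓ — well-typed at (Q -> R) -> R; no restrictions here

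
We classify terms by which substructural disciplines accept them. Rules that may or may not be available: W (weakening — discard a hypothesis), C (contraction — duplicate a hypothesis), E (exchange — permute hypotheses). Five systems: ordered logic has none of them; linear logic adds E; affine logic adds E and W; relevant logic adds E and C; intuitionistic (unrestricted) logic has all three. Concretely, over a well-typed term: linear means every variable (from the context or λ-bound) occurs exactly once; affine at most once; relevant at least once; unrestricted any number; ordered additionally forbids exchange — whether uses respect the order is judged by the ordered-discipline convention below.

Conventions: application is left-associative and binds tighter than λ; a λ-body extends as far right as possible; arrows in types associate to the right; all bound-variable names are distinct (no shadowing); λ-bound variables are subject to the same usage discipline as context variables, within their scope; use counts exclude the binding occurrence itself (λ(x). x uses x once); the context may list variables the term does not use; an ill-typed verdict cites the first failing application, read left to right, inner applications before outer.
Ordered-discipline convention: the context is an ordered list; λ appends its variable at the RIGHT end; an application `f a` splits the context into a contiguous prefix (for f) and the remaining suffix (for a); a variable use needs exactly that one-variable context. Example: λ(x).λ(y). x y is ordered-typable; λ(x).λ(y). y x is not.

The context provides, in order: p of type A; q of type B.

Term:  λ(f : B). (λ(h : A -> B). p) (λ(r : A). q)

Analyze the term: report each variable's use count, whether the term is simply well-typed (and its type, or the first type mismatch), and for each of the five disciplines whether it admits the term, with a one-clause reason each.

usage: p: 1, q: 1, f (λ-bound): 0, h (λ-bound): 0, r (λ-bound): 0
order of uses: p, q
typing: well-typed at B -> A
ordered: ✗, f, h, r left unused
linear: ✗, f, h, r left unused
affine: ✓, none of p, q, f, h, r used more than once
relevant: ✗, f, h, r left unused
unrestricted: ✓, type-checks (B -> A) and nothing is barred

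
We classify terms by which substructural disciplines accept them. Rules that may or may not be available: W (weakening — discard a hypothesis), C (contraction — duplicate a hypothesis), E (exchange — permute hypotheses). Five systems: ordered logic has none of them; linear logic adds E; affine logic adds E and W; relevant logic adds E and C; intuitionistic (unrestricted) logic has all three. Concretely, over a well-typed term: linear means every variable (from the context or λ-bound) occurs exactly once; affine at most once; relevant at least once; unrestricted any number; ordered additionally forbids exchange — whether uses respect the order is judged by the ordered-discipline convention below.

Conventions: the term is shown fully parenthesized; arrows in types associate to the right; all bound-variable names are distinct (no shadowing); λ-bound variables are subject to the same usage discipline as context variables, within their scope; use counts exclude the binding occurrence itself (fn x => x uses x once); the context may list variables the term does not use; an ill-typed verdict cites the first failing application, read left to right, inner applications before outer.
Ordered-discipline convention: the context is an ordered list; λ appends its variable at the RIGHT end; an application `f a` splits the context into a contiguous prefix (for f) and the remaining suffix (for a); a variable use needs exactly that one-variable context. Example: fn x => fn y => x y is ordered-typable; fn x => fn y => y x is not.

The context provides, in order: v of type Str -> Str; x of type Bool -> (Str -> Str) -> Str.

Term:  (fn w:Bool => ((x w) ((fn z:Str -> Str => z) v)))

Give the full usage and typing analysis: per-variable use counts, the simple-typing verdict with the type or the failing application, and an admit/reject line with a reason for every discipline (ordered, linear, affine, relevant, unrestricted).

counts: v: 1; x: 1; w (bound): 1; z (bound): 1
left-to-right use order: x, w, z, v
typing: well-typed — term : Bool -> Str
ordered: ✗, no ordered split (uses run x, w, z, v)
linear: ✓, v, x, w, z: one use apiece
affine: ✓, at most one use each (v, x, w, z)
relevant: ✓, every one of v, x, w, z appears
unrestricted: ✓, typability at Bool -> Str is all that's needed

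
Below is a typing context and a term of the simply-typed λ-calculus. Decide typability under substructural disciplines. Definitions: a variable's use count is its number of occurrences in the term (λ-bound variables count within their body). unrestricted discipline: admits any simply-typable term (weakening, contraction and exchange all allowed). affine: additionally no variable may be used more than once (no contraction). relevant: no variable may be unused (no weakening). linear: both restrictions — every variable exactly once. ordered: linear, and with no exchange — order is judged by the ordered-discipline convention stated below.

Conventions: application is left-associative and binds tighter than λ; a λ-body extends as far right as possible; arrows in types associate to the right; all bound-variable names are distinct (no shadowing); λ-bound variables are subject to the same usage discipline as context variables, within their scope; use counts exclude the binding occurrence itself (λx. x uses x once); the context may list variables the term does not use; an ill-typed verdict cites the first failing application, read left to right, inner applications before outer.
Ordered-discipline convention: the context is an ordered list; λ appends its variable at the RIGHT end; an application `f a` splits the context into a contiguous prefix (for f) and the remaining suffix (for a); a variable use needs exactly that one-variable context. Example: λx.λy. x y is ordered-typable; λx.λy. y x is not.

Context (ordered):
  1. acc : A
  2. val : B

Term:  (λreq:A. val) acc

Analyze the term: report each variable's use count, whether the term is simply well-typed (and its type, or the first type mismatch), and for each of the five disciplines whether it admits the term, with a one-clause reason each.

use counts: acc=1, val=1, req (bound)=0
order of uses: val, acc
typing: well-typed at B
ordered ✗ (unused: req — weakening required)
linear ✗ (unused: req — weakening required)
affine ✓ (at most one use each (acc, val, req))
relevant ✗ (unused: req — weakening required)
unrestricted ✓ (simply typable at B; W, C, E all held)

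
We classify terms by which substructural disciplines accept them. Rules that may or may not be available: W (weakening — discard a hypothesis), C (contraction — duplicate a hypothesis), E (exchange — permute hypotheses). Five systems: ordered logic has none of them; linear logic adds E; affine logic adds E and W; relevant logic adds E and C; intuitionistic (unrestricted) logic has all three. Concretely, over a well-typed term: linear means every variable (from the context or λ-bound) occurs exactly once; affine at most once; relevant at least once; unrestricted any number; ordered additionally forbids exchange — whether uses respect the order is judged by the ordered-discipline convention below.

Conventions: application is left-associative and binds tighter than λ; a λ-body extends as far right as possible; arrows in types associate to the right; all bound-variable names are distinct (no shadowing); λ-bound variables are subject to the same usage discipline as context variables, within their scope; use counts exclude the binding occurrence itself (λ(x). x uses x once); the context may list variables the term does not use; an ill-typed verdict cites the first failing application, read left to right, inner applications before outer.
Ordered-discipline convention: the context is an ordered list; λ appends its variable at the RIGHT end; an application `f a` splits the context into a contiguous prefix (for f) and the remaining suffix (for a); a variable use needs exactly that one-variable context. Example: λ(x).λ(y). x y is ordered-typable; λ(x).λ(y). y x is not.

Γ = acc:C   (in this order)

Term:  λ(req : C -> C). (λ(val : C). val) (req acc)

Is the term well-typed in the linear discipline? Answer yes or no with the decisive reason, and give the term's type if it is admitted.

yes — each of acc, req, val used exactly once; term : (C -> C) -> C
use counts: acc=1, req (bound)=1, val (bound)=1
left-to-right use order: val, req, acc
typing: well-typed at (C -> C) -> C
per-discipline verdicts: ordered ✗, linear ✓, affine ✓, relevant ✓, unrestricted ✓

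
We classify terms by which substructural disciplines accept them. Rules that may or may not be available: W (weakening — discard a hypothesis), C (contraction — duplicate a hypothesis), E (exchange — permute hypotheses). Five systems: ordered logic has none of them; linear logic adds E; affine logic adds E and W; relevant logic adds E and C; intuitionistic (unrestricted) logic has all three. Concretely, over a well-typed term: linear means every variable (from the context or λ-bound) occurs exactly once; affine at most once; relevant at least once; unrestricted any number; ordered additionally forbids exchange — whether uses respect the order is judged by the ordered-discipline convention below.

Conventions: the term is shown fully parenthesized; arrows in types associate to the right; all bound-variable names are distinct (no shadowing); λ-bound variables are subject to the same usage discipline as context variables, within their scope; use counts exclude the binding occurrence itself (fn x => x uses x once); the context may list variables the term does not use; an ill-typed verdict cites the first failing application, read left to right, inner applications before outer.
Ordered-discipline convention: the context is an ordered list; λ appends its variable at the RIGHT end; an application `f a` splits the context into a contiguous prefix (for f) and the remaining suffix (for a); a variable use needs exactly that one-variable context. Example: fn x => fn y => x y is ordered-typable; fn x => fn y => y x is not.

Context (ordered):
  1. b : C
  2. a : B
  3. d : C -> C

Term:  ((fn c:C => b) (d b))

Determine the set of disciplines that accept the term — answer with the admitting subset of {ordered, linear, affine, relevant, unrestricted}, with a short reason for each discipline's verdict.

admitted by: unrestricted
variable uses: b: 2; a: 0; d: 1; c (λ-bound): 0
left-to-right use order: b, d, b
typing: the term checks, with type C
ordered: ✗, uses contraction: b ×2; unused: a, c — weakening required
linear: ✗, uses contraction: b ×2; unused: a, c — weakening required
affine: ✗, uses contraction: b ×2
relevant: ✗, unused: a, c — weakening required
unrestricted: ✓, well-typed at C; no restrictions here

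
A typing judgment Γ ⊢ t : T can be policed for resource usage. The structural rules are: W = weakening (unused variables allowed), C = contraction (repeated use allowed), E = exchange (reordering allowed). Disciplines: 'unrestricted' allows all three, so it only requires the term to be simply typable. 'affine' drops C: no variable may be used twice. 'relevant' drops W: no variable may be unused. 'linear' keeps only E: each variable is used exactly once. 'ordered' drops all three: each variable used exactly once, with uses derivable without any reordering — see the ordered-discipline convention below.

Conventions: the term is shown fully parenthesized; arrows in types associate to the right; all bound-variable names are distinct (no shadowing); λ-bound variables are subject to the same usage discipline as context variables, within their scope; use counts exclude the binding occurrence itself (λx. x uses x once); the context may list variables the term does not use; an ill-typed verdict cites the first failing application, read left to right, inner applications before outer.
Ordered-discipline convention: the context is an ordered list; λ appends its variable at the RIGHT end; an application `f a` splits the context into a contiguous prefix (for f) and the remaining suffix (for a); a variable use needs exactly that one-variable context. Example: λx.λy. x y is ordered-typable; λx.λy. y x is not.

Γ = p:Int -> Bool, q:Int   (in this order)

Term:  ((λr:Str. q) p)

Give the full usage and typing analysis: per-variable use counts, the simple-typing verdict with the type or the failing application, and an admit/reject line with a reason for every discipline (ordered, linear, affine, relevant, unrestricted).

variable uses: p=1, q=1, r [bound]=0
use order (left to right): q, p
typing: ill-typed: an application expects Str but receives Int -> Bool
ordered: ✗ — a type mismatch blocks all five
linear: ✗ — the type mismatch rejects it
affine: ✗ — not simply typable
relevant: ✗ — fails simple typing
unrestricted: ✗ — a type mismatch blocks all five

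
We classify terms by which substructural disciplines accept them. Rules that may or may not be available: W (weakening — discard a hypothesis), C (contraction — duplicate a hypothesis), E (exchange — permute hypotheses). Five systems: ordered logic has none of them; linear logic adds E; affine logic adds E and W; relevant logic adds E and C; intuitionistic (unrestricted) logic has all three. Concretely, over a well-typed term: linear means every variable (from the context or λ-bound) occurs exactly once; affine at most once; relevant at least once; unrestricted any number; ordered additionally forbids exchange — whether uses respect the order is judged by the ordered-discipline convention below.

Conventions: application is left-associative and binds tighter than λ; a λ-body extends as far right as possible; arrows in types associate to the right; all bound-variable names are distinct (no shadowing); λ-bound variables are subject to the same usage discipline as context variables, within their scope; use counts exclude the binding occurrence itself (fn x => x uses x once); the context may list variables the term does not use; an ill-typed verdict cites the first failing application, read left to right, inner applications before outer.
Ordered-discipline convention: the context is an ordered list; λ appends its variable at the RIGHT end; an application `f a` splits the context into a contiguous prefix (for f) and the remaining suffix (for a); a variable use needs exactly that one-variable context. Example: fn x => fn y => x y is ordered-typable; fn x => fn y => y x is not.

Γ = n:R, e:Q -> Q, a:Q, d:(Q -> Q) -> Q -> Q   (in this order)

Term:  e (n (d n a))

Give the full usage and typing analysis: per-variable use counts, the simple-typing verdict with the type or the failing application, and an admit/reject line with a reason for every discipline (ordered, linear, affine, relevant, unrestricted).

use counts: n: 2, e: 1, a: 1, d: 1
use order (left to right): e, n, d, n, a
typing: ill-typed: a function awaiting Q -> Q gets R
ordered: ✗ — the type mismatch rejects it
linear: ✗ — not simply typable
affine: ✗ — fails simple typing
relevant: ✗ — a type mismatch blocks all five
unrestricted: ✗ — the type mismatch rejects it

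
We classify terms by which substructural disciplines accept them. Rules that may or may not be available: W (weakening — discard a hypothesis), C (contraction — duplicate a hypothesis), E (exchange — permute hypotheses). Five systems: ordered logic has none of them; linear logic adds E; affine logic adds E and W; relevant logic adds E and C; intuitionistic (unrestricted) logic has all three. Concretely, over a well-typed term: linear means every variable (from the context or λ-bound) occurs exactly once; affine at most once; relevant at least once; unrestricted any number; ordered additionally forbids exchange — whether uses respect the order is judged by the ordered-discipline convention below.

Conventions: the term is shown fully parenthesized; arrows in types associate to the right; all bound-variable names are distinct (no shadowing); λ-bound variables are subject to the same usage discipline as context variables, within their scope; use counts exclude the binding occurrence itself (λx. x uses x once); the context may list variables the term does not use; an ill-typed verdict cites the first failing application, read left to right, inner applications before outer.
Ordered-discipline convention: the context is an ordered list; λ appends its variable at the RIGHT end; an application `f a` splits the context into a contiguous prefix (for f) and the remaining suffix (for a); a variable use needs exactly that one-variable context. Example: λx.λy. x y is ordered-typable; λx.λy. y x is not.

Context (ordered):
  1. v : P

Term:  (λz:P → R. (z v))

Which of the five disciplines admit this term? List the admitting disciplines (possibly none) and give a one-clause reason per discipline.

admitted by: linear, affine, relevant, unrestricted
use counts: v: 1×, z [bound]: 1×
use order (left to right): z, v
typing: well-typed at (P → R) → R
ordered: ✗, no contiguous prefix/suffix split fits z, v
linear: ✓, v, z: one use apiece
affine: ✓, at most one use each (v, z)
relevant: ✓, at least one use each (v, z)
unrestricted: ✓, typability at (P → R) → R is all that's needed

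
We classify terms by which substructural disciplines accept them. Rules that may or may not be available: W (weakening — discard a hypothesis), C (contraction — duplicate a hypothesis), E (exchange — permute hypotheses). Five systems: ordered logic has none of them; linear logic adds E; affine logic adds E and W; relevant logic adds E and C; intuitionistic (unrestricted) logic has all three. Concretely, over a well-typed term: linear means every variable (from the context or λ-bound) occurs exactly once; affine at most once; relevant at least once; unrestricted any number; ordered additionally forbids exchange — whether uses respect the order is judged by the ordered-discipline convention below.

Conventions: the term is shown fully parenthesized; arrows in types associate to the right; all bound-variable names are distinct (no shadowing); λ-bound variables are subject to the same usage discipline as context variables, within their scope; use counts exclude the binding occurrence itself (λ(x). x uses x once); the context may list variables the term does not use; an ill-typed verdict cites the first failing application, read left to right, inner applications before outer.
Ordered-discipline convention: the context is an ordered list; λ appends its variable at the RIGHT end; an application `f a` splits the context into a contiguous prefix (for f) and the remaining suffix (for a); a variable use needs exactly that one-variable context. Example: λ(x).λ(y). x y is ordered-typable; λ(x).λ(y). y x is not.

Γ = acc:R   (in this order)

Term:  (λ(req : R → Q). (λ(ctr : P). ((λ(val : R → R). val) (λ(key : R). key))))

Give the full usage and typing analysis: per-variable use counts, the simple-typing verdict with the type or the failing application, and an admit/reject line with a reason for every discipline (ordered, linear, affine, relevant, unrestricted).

variable uses: acc=0; req (bound)=0; ctr (bound)=0; val (bound)=1; key (bound)=1
order of uses: val, key
typing: the term checks, with type (R → Q) → P → R → R
ordered: ✗ — acc, req, ctr never used (weakening)
linear: ✗ — acc, req, ctr never used (weakening)
affine: ✓ — no duplicate uses among acc, req, ctr, val, key
relevant: ✗ — acc, req, ctr never used (weakening)
unrestricted: ✓ — typability at (R → Q) → P → R → R is all that's needed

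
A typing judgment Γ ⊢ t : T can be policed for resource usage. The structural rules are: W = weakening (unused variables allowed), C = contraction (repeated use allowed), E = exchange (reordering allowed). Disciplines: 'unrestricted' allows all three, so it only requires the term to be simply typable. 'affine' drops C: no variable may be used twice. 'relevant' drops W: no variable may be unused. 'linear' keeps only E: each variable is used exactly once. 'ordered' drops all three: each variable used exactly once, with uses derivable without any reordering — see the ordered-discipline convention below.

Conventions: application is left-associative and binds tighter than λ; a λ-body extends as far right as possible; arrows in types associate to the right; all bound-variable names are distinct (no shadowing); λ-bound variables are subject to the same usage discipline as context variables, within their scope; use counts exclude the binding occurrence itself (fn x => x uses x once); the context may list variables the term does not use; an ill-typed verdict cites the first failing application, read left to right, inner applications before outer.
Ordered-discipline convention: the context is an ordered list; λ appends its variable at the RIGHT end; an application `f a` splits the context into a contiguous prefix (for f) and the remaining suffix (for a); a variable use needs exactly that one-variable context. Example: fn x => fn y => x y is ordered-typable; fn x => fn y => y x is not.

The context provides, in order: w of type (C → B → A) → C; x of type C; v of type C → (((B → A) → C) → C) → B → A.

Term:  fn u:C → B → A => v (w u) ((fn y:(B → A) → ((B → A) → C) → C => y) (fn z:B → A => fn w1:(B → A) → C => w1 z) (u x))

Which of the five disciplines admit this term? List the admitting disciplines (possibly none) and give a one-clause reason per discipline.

admitted by: relevant, unrestricted
variable uses: w ×1, x ×1, v ×1, u (λ-bound) ×2, y (λ-bound) ×1, z (λ-bound) ×1, w1 (λ-bound) ×1
use order (left to right): v, w, u, y, w1, z, u, x
typing: well-typed at (C → B → A) → B → A
ordered: ✗, repeated use of u ×2
linear: ✗, repeated use of u ×2
affine: ✗, repeated use of u ×2
relevant: ✓, w, x, v, u, y, z, w1: all used, weakening unneeded
unrestricted: ✓, simply typable at (C → B → A) → B → A; W, C, E all held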